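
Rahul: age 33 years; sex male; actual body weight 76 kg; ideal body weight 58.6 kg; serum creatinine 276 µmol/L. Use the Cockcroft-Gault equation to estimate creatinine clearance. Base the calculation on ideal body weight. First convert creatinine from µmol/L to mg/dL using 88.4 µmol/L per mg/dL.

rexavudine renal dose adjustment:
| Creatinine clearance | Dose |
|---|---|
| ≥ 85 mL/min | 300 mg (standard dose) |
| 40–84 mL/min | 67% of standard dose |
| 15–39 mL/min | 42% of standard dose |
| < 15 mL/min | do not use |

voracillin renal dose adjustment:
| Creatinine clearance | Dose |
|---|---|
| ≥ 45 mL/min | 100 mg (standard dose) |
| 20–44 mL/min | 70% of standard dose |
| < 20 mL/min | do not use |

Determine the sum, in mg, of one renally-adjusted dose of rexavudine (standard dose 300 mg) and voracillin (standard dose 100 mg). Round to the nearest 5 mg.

195 mg

SCr = 276 / 88.4 = 3.122 mg/dL
CrCl = (140 − 33) × 58.6 / (72 × 3.122) = 6270.2 / 224.78 ≈ 27.9 mL/min
CrCl ≈ 28 mL/min.
rexavudine: 15–39 mL/min → 42% of 300 mg = 126 mg.
voracillin: 20–44 mL/min → 70% of 100 mg = 70 mg.
Total = 126 + 70 = 196 mg.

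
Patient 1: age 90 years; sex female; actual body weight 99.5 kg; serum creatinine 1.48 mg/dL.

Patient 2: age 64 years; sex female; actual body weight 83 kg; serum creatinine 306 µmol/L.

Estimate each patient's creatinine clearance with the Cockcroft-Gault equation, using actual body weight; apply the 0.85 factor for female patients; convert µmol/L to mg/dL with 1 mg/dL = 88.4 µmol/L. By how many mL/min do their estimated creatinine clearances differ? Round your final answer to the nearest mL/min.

18 mL/min

Patient 1: CrCl = (140 − 90) × 99.5 / (72 × 1.48) × 0.85 = 4975.0 / 106.56 × 0.85 ≈ 39.7 mL/min
Patient 2: SCr = 306 / 88.4 = 3.462 mg/dL
Patient 2: CrCl = (140 − 64) × 83 / (72 × 3.462) × 0.85 = 6308.0 / 249.26 × 0.85 ≈ 21.5 mL/min
|39.7 − 21.5| = 18.2 mL/min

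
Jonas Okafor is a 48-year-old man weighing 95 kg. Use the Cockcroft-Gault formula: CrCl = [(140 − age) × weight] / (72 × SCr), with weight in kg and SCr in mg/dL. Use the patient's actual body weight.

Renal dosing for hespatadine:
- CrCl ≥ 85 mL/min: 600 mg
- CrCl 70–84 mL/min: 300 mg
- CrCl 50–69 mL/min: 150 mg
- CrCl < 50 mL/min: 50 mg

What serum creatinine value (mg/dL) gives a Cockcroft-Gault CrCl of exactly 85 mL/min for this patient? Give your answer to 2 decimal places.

Standard dose requires CrCl ≥ 85 mL/min.
Set (140 − 48) × 95 / (72 × SCr) = 85
SCr = (140 − 48) × 95 / (72 × 85) = 1.428 mg/dL

1.43 mg/dL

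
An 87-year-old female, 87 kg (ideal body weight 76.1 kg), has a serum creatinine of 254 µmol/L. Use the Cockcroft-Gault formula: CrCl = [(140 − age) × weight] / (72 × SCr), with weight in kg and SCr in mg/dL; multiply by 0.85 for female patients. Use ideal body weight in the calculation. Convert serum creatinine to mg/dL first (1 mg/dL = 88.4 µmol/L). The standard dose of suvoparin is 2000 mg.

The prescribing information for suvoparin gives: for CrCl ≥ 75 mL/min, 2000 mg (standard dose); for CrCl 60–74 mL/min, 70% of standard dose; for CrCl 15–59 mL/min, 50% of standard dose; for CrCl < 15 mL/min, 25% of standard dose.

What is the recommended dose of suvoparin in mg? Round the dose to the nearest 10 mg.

SCr = 254 / 88.4 = 2.873 mg/dL
CrCl = (140 − 87) × 76.1 / (72 × 2.873) × 0.85 = 4033.3 / 206.86 × 0.85 ≈ 16.6 mL/min
CrCl ≈ 17 mL/min → bracket 15–59 mL/min.
50% of 2000 mg = 1000 mg

1000 mg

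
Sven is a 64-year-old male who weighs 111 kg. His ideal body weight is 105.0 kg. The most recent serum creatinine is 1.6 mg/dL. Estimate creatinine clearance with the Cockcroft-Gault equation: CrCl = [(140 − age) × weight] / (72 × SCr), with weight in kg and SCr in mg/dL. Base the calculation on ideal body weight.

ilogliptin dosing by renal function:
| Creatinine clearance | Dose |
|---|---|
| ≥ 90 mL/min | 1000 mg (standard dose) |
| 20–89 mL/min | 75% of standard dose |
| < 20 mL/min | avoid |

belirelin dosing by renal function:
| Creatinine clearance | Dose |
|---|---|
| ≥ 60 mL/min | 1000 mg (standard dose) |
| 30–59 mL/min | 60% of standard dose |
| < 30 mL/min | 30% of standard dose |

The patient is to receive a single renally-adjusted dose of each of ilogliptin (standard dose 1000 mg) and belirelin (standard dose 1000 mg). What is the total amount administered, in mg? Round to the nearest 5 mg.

CrCl = (140 − 64) × 105 / (72 × 1.6) = 7980.0 / 115.20 ≈ 69.3 mL/min
CrCl ≈ 69 mL/min.
ilogliptin: 20–89 mL/min → 75% of 1000 mg = 750 mg.
belirelin: ≥ 60 mL/min → 100% of 1000 mg = 1000 mg.
Total = 750 + 1000 = 1750 mg.

1750 mg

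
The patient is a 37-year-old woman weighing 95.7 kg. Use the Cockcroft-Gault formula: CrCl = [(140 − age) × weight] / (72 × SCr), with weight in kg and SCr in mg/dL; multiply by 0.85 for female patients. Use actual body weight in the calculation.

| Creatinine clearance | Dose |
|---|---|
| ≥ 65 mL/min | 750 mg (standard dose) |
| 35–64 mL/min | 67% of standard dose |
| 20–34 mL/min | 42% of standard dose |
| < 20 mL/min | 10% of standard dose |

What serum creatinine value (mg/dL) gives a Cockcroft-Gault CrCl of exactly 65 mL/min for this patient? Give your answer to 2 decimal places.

Standard dose requires CrCl ≥ 65 mL/min.
Set (140 − 37) × 95.7 × 0.85 / (72 × SCr) = 65
SCr = (140 − 37) × 95.7 × 0.85 / (72 × 65) = 1.790 mg/dL

1.79 mg/dL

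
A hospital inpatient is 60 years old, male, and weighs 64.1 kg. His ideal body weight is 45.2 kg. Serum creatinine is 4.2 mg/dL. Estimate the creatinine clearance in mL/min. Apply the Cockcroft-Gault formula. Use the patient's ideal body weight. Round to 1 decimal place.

CrCl = (140 − 60) × 45.2 / (72 × 4.2) = 3616.0 / 302.40 ≈ 12.0 mL/min

12.0 mL/min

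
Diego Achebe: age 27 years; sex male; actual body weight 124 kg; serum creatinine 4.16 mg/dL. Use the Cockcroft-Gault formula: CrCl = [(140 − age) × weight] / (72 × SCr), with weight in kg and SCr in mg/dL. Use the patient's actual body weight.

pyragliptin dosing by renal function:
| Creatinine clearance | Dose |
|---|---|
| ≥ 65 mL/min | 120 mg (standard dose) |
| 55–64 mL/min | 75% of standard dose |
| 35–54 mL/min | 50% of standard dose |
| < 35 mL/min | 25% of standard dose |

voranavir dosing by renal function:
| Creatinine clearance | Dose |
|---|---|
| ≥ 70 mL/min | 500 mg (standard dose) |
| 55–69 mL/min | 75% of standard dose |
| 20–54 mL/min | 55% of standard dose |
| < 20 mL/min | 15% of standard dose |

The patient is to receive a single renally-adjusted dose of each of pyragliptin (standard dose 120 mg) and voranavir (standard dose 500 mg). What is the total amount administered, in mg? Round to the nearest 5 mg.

CrCl = (140 − 27) × 124 / (72 × 4.16) = 14012.0 / 299.52 ≈ 46.8 mL/min
CrCl ≈ 47 mL/min.
pyragliptin: 35–54 mL/min → 50% of 120 mg = 60 mg.
voranavir: 20–54 mL/min → 55% of 500 mg = 275 mg.
Total = 60 + 275 = 335 mg.

335 mg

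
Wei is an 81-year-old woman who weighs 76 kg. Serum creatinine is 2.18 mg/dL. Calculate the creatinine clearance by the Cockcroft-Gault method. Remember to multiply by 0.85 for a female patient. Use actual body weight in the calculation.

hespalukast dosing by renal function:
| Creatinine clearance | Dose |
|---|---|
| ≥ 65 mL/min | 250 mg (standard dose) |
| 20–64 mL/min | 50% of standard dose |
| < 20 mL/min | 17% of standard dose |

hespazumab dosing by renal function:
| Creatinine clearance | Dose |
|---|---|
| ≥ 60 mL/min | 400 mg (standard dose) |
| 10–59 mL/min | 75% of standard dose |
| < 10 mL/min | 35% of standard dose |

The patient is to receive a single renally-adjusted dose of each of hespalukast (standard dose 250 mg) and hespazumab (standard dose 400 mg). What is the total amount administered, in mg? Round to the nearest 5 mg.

CrCl = (140 − 81) × 76 / (72 × 2.18) × 0.85 = 4484.0 / 156.96 × 0.85 ≈ 24.3 mL/min
CrCl ≈ 24 mL/min.
hespalukast: 20–64 mL/min → 50% of 250 mg = 125 mg.
hespazumab: 10–59 mL/min → 75% of 400 mg = 300 mg.
Total = 125 + 300 = 425 mg.

425 mg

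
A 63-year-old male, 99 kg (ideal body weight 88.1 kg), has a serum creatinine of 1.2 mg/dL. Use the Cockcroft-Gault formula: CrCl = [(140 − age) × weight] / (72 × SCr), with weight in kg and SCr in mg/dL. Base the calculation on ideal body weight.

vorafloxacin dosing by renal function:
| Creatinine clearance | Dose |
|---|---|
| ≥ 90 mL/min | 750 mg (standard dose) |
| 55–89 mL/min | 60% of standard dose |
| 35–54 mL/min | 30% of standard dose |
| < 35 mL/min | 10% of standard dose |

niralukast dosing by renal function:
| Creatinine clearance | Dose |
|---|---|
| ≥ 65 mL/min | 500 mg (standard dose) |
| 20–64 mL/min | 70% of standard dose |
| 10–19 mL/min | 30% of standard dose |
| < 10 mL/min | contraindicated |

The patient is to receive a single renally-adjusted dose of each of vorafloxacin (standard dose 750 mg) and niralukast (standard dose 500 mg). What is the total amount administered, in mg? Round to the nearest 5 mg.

950 mg

CrCl = (140 − 63) × 88.1 / (72 × 1.2) = 6783.7 / 86.40 ≈ 78.5 mL/min
CrCl ≈ 79 mL/min.
vorafloxacin: 55–89 mL/min → 60% of 750 mg = 450 mg.
niralukast: ≥ 65 mL/min → 100% of 500 mg = 500 mg.
Total = 450 + 500 = 950 mg.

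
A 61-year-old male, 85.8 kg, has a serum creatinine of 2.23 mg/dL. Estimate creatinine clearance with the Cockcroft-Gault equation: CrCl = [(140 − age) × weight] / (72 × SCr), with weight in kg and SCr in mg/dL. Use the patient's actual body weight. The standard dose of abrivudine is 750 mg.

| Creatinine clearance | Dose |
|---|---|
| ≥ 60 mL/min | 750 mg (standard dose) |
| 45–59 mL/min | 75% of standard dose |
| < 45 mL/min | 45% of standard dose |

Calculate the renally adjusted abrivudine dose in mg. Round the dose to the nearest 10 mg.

CrCl = (140 − 61) × 85.8 / (72 × 2.23) = 6778.2 / 160.56 ≈ 42.2 mL/min
CrCl ≈ 42 mL/min → bracket < 45 mL/min.
45% of 750 mg = 337.5 mg → 340 mg

340 mg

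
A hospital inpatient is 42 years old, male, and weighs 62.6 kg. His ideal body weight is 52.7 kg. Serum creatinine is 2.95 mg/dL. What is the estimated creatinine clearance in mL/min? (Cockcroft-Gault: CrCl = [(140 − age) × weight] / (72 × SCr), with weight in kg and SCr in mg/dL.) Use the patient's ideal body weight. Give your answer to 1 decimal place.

CrCl = (140 − 42) × 52.7 / (72 × 2.95) = 5164.6 / 212.40 ≈ 24.3 mL/min

24.3 mL/min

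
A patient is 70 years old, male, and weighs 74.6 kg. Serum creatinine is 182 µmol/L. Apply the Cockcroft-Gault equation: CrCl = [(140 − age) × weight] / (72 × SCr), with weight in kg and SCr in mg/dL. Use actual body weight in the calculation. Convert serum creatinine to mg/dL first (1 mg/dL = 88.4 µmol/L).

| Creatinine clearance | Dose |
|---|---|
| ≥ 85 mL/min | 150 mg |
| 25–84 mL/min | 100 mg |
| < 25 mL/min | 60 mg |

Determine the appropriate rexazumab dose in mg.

SCr = 182 / 88.4 = 2.059 mg/dL
CrCl = (140 − 70) × 74.6 / (72 × 2.059) = 5222.0 / 148.25 ≈ 35.2 mL/min
CrCl ≈ 35 mL/min → bracket 25–84 mL/min.
Dose for this bracket: 100 mg.

100 mg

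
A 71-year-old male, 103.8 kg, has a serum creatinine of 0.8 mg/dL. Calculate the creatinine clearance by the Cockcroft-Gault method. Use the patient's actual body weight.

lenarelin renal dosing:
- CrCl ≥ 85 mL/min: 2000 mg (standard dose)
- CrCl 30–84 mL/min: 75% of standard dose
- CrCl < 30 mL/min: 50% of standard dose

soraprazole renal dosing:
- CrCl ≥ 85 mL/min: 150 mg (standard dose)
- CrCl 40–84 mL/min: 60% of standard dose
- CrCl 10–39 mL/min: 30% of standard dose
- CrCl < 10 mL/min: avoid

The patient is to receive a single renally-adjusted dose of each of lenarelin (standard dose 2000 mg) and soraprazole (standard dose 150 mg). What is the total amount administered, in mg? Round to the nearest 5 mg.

CrCl = (140 − 71) × 103.8 / (72 × 0.8) = 7162.2 / 57.60 ≈ 124.3 mL/min
CrCl ≈ 124 mL/min.
lenarelin: ≥ 85 mL/min → 100% of 2000 mg = 2000 mg.
soraprazole: ≥ 85 mL/min → 100% of 150 mg = 150 mg.
Total = 2000 + 150 = 2150 mg.

2150 mg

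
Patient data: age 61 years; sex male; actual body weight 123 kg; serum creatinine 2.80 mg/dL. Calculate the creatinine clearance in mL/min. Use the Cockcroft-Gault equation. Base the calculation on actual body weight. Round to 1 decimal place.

CrCl = (140 − 61) × 123 / (72 × 2.8) = 9717.0 / 201.60 ≈ 48.2 mL/min

48.2 mL/min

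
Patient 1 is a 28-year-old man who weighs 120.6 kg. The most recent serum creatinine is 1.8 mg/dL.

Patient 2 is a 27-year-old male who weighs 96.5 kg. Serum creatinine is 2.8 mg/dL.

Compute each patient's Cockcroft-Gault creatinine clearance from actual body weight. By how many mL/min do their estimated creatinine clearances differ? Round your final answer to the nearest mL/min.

50 mL/min

Patient 1: CrCl = (140 − 28) × 120.6 / (72 × 1.8) = 13507.2 / 129.60 ≈ 104.2 mL/min
Patient 2: CrCl = (140 − 27) × 96.5 / (72 × 2.8) = 10904.5 / 201.60 ≈ 54.1 mL/min
|104.2 − 54.1| = 50.1 mL/min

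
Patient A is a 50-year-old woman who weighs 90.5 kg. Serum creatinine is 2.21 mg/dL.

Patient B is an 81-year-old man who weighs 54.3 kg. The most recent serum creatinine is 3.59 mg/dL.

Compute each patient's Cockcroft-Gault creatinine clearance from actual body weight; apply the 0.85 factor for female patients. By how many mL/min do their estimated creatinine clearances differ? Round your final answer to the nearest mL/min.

Patient A: CrCl = (140 − 50) × 90.5 / (72 × 2.21) × 0.85 = 8145.0 / 159.12 × 0.85 ≈ 43.5 mL/min
Patient B: CrCl = (140 − 81) × 54.3 / (72 × 3.59) = 3203.7 / 258.48 ≈ 12.4 mL/min
|43.5 − 12.4| = 31.1 mL/min

31 mL/min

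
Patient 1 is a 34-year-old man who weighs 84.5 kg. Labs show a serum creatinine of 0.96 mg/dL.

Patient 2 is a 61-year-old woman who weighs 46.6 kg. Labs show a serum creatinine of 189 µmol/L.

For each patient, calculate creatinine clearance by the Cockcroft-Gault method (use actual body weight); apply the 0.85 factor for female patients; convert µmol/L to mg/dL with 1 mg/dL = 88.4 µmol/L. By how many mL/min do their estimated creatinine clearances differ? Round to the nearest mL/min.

109 mL/min

Patient 1: CrCl = (140 − 34) × 84.5 / (72 × 0.96) = 8957.0 / 69.12 ≈ 129.6 mL/min
Patient 2: SCr = 189 / 88.4 = 2.138 mg/dL
Patient 2: CrCl = (140 − 61) × 46.6 / (72 × 2.138) × 0.85 = 3681.4 / 153.94 × 0.85 ≈ 20.3 mL/min
|129.6 − 20.3| = 109.3 mL/min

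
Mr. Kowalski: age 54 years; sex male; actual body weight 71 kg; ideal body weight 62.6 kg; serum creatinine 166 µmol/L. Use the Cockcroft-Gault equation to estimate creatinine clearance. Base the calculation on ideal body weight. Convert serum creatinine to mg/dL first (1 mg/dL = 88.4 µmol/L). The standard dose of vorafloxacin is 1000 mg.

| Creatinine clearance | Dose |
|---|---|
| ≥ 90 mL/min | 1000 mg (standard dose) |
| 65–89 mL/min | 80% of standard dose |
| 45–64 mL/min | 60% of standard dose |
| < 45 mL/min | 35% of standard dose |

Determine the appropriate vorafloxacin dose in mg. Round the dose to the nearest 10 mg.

350 mg

SCr = 166 / 88.4 = 1.878 mg/dL
CrCl = (140 − 54) × 62.6 / (72 × 1.878) = 5383.6 / 135.22 ≈ 39.8 mL/min
CrCl ≈ 40 mL/min → bracket < 45 mL/min.
35% of 1000 mg = 350 mg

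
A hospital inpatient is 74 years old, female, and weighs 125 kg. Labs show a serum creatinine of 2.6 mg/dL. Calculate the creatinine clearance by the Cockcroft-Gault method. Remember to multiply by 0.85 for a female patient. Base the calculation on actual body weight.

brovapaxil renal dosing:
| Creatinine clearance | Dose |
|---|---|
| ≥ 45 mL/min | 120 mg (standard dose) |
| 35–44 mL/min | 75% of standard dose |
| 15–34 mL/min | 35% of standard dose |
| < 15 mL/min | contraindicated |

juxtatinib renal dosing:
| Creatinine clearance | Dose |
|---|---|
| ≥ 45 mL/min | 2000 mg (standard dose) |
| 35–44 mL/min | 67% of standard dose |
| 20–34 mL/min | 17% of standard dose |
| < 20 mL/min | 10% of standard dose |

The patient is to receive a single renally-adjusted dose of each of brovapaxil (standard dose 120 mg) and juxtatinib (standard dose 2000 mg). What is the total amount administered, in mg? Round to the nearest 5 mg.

CrCl = (140 − 74) × 125 / (72 × 2.6) × 0.85 = 8250.0 / 187.20 × 0.85 ≈ 37.5 mL/min
CrCl ≈ 37 mL/min.
brovapaxil: 35–44 mL/min → 75% of 120 mg = 90 mg.
juxtatinib: 35–44 mL/min → 67% of 2000 mg = 1340 mg.
Total = 90 + 1340 = 1430 mg.

1430 mg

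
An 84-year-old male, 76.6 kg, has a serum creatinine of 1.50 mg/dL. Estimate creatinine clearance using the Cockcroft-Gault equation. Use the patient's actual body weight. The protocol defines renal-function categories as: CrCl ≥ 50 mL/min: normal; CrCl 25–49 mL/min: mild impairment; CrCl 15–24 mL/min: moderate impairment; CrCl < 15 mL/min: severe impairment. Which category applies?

CrCl = (140 − 84) × 76.6 / (72 × 1.5) = 4289.6 / 108.00 ≈ 39.7 mL/min
40 mL/min falls in the 'mild impairment' range.

mild impairment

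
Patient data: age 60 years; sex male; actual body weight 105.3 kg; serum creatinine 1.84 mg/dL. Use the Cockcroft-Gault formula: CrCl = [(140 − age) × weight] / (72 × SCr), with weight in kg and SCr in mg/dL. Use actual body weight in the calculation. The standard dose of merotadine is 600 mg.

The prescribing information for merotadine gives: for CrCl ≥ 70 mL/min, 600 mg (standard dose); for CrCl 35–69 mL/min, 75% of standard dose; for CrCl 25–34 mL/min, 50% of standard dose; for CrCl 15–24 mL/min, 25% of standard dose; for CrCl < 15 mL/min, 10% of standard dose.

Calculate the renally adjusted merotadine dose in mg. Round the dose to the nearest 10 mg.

450 mg

CrCl = (140 − 60) × 105.3 / (72 × 1.84) = 8424.0 / 132.48 ≈ 63.6 mL/min
CrCl ≈ 64 mL/min → bracket 35–69 mL/min.
75% of 600 mg = 450 mg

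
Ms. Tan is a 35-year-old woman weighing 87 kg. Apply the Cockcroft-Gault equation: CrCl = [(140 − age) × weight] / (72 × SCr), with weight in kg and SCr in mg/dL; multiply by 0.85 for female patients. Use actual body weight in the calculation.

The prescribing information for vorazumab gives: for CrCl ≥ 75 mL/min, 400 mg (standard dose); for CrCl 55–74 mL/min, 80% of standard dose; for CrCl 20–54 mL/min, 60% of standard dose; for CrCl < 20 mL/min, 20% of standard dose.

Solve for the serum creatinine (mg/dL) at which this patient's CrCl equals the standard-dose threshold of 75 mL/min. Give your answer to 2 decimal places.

1.44 mg/dL

Standard dose requires CrCl ≥ 75 mL/min.
Set (140 − 35) × 87 × 0.85 / (72 × SCr) = 75
SCr = (140 − 35) × 87 × 0.85 / (72 × 75) = 1.438 mg/dL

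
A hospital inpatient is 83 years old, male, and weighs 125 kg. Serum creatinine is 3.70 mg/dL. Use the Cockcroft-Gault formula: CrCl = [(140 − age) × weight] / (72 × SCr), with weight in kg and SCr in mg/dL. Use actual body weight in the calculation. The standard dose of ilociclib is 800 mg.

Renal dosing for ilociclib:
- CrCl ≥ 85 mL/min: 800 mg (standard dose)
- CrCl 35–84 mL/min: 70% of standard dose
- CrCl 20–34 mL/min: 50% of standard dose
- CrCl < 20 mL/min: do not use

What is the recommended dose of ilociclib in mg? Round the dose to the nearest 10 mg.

CrCl = (140 − 83) × 125 / (72 × 3.7) = 7125.0 / 266.40 ≈ 26.7 mL/min
CrCl ≈ 27 mL/min → bracket 20–34 mL/min.
50% of 800 mg = 400 mg

400 mg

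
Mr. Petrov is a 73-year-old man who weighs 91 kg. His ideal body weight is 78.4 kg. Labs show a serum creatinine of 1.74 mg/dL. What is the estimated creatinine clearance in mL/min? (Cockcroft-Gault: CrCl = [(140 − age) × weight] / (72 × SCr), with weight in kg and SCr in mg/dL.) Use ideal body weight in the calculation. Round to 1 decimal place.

CrCl = (140 − 73) × 78.4 / (72 × 1.74) = 5252.8 / 125.28 ≈ 41.9 mL/min

41.9 mL/min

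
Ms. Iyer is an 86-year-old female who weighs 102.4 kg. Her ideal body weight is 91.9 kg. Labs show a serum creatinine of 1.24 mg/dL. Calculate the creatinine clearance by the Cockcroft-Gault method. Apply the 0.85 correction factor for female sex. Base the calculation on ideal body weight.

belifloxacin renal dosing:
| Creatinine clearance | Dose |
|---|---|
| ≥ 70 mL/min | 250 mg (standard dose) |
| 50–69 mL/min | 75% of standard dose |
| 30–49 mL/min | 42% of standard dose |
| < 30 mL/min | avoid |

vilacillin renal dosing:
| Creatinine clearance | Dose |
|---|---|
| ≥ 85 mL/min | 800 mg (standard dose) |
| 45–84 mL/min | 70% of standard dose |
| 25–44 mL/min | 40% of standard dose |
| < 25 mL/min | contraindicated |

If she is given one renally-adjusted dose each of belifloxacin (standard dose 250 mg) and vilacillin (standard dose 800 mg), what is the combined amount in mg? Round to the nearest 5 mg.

CrCl = (140 − 86) × 91.9 / (72 × 1.24) × 0.85 = 4962.6 / 89.28 × 0.85 ≈ 47.2 mL/min
CrCl ≈ 47 mL/min.
belifloxacin: 30–49 mL/min → 42% of 250 mg = 105 mg.
vilacillin: 45–84 mL/min → 70% of 800 mg = 560 mg.
Total = 105 + 560 = 665 mg.

665 mg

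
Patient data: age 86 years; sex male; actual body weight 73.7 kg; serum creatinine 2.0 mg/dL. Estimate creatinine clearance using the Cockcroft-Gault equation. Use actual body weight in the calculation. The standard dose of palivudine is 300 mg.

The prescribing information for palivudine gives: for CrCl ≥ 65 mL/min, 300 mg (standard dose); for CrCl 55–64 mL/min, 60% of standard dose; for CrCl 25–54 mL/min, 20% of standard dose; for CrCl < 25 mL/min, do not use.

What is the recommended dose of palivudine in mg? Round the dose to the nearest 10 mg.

CrCl = (140 − 86) × 73.7 / (72 × 2) = 3979.8 / 144.00 ≈ 27.6 mL/min
CrCl ≈ 28 mL/min → bracket 25–54 mL/min.
20% of 300 mg = 60 mg

60 mg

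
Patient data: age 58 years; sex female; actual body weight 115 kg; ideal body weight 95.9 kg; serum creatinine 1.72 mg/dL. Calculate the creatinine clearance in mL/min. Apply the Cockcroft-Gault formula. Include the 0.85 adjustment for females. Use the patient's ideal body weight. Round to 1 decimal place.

CrCl = (140 − 58) × 95.9 / (72 × 1.72) × 0.85 = 7863.8 / 123.84 × 0.85 ≈ 54.0 mL/min

54.0 mL/min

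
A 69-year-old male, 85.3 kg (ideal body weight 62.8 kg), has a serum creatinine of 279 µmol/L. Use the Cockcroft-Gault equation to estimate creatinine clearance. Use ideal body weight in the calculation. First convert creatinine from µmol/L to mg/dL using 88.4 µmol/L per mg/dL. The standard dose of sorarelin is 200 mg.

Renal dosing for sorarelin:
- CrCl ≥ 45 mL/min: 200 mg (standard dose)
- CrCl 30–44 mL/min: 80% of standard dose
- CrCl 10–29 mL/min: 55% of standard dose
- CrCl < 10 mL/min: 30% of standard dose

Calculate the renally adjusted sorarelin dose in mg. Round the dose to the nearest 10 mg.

110 mg

SCr = 279 / 88.4 = 3.156 mg/dL
CrCl = (140 − 69) × 62.8 / (72 × 3.156) = 4458.8 / 227.23 ≈ 19.6 mL/min
CrCl ≈ 20 mL/min → bracket 10–29 mL/min.
55% of 200 mg = 110 mg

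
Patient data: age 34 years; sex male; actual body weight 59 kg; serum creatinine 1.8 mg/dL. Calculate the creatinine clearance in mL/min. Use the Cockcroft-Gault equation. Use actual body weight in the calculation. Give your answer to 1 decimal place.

CrCl = (140 − 34) × 59 / (72 × 1.8) = 6254.0 / 129.60 ≈ 48.3 mL/min

48.3 mL/min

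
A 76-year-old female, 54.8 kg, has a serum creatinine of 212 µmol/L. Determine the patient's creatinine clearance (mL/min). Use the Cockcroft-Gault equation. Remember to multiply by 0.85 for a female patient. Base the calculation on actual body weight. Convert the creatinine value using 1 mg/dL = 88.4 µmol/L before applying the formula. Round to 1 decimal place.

17.3 mL/min

SCr = 212 / 88.4 = 2.398 mg/dL
CrCl = (140 − 76) × 54.8 / (72 × 2.398) × 0.85 = 3507.2 / 172.66 × 0.85 ≈ 17.3 mL/min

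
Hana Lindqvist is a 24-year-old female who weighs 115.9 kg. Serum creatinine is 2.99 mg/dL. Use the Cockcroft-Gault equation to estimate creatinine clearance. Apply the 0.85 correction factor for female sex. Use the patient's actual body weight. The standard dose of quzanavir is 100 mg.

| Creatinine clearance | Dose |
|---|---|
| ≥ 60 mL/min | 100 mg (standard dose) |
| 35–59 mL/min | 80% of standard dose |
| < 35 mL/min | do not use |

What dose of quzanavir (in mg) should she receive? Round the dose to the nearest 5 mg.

80 mg

CrCl = (140 − 24) × 115.9 / (72 × 2.99) × 0.85 = 13444.4 / 215.28 × 0.85 ≈ 53.1 mL/min
CrCl ≈ 53 mL/min → bracket 35–59 mL/min.
80% of 100 mg = 80 mg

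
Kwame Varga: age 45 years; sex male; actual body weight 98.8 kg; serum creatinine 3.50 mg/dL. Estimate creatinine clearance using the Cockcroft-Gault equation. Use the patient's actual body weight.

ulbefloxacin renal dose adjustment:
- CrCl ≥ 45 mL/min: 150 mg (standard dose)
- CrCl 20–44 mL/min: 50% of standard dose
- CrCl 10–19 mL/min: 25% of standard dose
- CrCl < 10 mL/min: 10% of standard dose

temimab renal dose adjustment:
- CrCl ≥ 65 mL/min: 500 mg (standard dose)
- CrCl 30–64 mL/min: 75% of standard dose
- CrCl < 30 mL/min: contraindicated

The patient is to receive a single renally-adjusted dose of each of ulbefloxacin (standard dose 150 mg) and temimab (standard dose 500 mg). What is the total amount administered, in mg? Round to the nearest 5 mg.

450 mg

CrCl = (140 − 45) × 98.8 / (72 × 3.5) = 9386.0 / 252.00 ≈ 37.2 mL/min
CrCl ≈ 37 mL/min.
ulbefloxacin: 20–44 mL/min → 50% of 150 mg = 75 mg.
temimab: 30–64 mL/min → 75% of 500 mg = 375 mg.
Total = 75 + 375 = 450 mg.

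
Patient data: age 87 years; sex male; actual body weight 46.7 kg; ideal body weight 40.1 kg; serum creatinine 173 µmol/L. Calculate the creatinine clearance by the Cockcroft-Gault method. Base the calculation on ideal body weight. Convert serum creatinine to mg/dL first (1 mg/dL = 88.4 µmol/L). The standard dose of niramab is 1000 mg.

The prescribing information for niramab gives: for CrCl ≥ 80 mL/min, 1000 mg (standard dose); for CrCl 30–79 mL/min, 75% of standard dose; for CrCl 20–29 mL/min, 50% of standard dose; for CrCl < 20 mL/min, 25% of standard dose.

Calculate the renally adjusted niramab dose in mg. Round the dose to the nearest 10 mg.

250 mg

SCr = 173 / 88.4 = 1.957 mg/dL
CrCl = (140 − 87) × 40.1 / (72 × 1.957) = 2125.3 / 140.90 ≈ 15.1 mL/min
CrCl ≈ 15 mL/min → bracket < 20 mL/min.
25% of 1000 mg = 250 mg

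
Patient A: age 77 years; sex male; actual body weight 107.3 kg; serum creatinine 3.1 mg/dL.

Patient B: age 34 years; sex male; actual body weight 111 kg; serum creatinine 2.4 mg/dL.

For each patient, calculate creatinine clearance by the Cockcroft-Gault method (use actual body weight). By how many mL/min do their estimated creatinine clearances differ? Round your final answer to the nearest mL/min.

Patient A: CrCl = (140 − 77) × 107.3 / (72 × 3.1) = 6759.9 / 223.20 ≈ 30.3 mL/min
Patient B: CrCl = (140 − 34) × 111 / (72 × 2.4) = 11766.0 / 172.80 ≈ 68.1 mL/min
|30.3 − 68.1| = 37.8 mL/min

38 mL/min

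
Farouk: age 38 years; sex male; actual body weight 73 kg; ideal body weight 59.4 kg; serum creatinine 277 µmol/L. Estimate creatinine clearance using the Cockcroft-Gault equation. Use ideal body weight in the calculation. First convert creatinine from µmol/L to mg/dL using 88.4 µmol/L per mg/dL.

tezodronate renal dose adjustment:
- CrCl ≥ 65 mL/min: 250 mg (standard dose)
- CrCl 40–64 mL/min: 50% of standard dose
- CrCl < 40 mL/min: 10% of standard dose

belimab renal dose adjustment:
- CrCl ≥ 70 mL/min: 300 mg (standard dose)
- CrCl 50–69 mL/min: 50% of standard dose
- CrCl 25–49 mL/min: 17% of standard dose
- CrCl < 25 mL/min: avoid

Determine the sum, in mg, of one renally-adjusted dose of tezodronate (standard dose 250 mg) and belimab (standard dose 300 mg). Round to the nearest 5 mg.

75 mg

SCr = 277 / 88.4 = 3.133 mg/dL
CrCl = (140 − 38) × 59.4 / (72 × 3.133) = 6058.8 / 225.58 ≈ 26.9 mL/min
CrCl ≈ 27 mL/min.
tezodronate: < 40 mL/min → 10% of 250 mg = 25 mg.
belimab: 25–49 mL/min → 17% of 300 mg = 51 mg.
Total = 25 + 51 = 76 mg.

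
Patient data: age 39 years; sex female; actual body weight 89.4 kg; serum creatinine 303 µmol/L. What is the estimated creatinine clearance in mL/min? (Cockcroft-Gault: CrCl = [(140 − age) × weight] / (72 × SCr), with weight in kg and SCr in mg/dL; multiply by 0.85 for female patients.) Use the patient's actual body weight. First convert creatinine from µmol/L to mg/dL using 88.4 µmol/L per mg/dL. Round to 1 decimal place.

SCr = 303 / 88.4 = 3.428 mg/dL
CrCl = (140 − 39) × 89.4 / (72 × 3.428) × 0.85 = 9029.4 / 246.82 × 0.85 ≈ 31.1 mL/min

31.1 mL/min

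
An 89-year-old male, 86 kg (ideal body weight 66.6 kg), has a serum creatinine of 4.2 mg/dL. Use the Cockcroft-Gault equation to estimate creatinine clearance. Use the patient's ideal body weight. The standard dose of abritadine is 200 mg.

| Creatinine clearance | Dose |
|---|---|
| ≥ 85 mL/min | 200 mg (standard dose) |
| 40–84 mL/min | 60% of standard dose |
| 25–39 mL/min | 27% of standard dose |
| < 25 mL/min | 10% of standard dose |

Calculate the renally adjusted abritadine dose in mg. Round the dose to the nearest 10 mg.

CrCl = (140 − 89) × 66.6 / (72 × 4.2) = 3396.6 / 302.40 ≈ 11.2 mL/min
CrCl ≈ 11 mL/min → bracket < 25 mL/min.
10% of 200 mg = 20 mg

20 mg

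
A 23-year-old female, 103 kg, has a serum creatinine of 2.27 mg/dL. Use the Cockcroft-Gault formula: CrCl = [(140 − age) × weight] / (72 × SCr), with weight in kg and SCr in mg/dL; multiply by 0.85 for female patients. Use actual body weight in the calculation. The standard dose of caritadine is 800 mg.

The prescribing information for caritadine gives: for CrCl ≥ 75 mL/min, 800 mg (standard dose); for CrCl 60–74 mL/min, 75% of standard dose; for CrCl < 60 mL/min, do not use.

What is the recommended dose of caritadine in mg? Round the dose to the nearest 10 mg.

CrCl = (140 − 23) × 103 / (72 × 2.27) × 0.85 = 12051.0 / 163.44 × 0.85 ≈ 62.7 mL/min
CrCl ≈ 63 mL/min → bracket 60–74 mL/min.
75% of 800 mg = 600 mg

600 mg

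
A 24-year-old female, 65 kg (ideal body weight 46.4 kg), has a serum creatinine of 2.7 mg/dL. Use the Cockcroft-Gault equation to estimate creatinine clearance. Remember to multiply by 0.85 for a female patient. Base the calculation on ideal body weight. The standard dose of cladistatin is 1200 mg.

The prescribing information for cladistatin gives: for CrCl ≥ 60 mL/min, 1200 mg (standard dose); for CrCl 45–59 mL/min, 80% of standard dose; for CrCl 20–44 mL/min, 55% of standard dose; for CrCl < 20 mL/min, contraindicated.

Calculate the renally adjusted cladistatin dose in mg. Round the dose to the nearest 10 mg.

660 mg

CrCl = (140 − 24) × 46.4 / (72 × 2.7) × 0.85 = 5382.4 / 194.40 × 0.85 ≈ 23.5 mL/min
CrCl ≈ 24 mL/min → bracket 20–44 mL/min.
55% of 1200 mg = 660 mg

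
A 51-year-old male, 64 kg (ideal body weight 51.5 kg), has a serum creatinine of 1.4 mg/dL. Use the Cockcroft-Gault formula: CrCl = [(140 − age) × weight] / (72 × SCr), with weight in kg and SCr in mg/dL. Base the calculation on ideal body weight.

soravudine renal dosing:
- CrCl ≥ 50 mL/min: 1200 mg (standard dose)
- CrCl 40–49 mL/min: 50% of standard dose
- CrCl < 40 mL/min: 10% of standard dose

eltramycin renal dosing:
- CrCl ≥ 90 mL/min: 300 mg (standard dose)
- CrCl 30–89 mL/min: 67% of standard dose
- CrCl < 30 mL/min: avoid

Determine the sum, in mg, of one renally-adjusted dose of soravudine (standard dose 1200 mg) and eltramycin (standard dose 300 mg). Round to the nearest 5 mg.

800 mg

CrCl = (140 − 51) × 51.5 / (72 × 1.4) = 4583.5 / 100.80 ≈ 45.5 mL/min
CrCl ≈ 45 mL/min.
soravudine: 40–49 mL/min → 50% of 1200 mg = 600 mg.
eltramycin: 30–89 mL/min → 67% of 300 mg = 201 mg.
Total = 600 + 201 = 801 mg.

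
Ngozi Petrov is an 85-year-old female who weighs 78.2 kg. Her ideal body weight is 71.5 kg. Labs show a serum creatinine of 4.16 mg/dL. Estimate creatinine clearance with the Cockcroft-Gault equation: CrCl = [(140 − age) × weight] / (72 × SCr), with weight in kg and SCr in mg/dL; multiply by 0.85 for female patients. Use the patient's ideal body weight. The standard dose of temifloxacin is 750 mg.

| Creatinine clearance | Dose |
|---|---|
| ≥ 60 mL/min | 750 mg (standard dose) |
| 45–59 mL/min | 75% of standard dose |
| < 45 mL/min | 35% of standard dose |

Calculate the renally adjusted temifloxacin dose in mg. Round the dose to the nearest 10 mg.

CrCl = (140 − 85) × 71.5 / (72 × 4.16) × 0.85 = 3932.5 / 299.52 × 0.85 ≈ 11.2 mL/min
CrCl ≈ 11 mL/min → bracket < 45 mL/min.
35% of 750 mg = 262.5 mg → 260 mg

260 mg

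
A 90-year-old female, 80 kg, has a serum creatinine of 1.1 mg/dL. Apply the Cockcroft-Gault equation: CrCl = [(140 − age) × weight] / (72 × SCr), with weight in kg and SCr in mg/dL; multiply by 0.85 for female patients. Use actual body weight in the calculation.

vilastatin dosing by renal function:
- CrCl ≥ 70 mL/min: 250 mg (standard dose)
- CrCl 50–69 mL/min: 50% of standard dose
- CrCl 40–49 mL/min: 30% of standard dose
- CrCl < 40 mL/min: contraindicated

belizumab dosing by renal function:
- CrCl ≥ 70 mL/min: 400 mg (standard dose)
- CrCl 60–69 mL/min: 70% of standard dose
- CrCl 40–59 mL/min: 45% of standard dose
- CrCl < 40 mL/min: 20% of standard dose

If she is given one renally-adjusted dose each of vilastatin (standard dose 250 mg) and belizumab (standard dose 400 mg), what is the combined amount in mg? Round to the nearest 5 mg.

255 mg

CrCl = (140 − 90) × 80 / (72 × 1.1) × 0.85 = 4000.0 / 79.20 × 0.85 ≈ 42.9 mL/min
CrCl ≈ 43 mL/min.
vilastatin: 40–49 mL/min → 30% of 250 mg = 75 mg.
belizumab: 40–59 mL/min → 45% of 400 mg = 180 mg.
Total = 75 + 180 = 255 mg.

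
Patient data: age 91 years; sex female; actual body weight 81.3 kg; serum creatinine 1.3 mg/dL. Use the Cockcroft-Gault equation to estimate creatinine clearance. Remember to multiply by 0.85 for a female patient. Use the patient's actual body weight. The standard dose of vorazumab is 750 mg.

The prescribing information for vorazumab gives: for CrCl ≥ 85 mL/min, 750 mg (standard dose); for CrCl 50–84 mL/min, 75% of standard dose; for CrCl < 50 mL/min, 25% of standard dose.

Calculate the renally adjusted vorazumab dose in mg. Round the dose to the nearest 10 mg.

CrCl = (140 − 91) × 81.3 / (72 × 1.3) × 0.85 = 3983.7 / 93.60 × 0.85 ≈ 36.2 mL/min
CrCl ≈ 36 mL/min → bracket < 50 mL/min.
25% of 750 mg = 187.5 mg → 190 mg

190 mg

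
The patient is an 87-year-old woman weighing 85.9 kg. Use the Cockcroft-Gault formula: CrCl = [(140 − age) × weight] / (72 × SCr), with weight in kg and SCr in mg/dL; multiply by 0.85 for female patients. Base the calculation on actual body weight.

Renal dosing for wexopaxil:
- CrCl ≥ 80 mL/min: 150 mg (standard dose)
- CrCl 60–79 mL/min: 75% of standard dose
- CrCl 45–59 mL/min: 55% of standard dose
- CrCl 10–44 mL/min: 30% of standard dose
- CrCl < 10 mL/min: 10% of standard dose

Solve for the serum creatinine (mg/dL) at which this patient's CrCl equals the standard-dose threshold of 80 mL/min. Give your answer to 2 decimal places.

Standard dose requires CrCl ≥ 80 mL/min.
Set (140 − 87) × 85.9 × 0.85 / (72 × SCr) = 80
SCr = (140 − 87) × 85.9 × 0.85 / (72 × 80) = 0.672 mg/dL

0.67 mg/dL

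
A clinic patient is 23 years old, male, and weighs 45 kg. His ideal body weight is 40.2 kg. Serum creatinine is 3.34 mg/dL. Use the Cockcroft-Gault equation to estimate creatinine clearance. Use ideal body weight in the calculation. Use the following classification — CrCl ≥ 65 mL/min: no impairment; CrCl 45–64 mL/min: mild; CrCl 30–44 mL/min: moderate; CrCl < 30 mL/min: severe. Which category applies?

CrCl = (140 − 23) × 40.2 / (72 × 3.34) = 4703.4 / 240.48 ≈ 19.6 mL/min
20 mL/min falls in the 'severe' range.

severe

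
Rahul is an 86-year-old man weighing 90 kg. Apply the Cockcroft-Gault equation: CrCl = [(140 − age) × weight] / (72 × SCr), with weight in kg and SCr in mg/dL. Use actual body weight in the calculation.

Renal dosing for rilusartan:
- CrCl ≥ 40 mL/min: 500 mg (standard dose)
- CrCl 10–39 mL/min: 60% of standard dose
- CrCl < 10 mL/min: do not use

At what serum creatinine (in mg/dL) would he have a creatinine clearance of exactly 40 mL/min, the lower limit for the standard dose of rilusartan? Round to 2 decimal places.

Standard dose requires CrCl ≥ 40 mL/min.
Set (140 − 86) × 90 / (72 × SCr) = 40
SCr = (140 − 86) × 90 / (72 × 40) = 1.688 mg/dL

1.69 mg/dL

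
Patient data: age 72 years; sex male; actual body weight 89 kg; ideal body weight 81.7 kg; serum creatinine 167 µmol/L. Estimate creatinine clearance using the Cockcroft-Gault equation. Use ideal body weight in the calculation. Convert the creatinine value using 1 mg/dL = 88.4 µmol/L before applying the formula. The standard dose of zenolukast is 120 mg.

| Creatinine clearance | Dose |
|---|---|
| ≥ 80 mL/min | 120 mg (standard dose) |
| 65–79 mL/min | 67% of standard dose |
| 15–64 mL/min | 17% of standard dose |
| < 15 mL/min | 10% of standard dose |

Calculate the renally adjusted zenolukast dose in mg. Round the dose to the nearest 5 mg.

SCr = 167 / 88.4 = 1.889 mg/dL
CrCl = (140 − 72) × 81.7 / (72 × 1.889) = 5555.6 / 136.01 ≈ 40.8 mL/min
CrCl ≈ 41 mL/min → bracket 15–64 mL/min.
17% of 120 mg = 20.4 mg → 20 mg

20 mg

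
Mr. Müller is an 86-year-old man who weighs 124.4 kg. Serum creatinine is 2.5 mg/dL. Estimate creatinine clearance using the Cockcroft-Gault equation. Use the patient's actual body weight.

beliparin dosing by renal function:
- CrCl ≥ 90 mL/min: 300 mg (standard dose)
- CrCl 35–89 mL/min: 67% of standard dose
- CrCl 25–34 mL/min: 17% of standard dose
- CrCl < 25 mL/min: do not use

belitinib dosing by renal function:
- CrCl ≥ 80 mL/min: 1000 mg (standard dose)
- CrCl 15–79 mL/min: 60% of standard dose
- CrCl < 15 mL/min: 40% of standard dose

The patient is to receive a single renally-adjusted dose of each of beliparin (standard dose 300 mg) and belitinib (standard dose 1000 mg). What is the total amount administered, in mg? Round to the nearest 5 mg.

CrCl = (140 − 86) × 124.4 / (72 × 2.5) = 6717.6 / 180.00 ≈ 37.3 mL/min
CrCl ≈ 37 mL/min.
beliparin: 35–89 mL/min → 67% of 300 mg = 201 mg.
belitinib: 15–79 mL/min → 60% of 1000 mg = 600 mg.
Total = 201 + 600 = 801 mg.

800 mg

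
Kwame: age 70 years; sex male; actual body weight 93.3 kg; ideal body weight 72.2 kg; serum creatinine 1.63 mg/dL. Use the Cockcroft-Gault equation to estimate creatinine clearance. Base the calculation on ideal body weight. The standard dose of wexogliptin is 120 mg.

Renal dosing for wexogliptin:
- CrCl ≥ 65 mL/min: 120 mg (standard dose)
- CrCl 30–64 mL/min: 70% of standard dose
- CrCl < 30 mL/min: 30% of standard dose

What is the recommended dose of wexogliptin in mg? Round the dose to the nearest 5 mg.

CrCl = (140 − 70) × 72.2 / (72 × 1.63) = 5054.0 / 117.36 ≈ 43.1 mL/min
CrCl ≈ 43 mL/min → bracket 30–64 mL/min.
70% of 120 mg = 84 mg → 85 mg

85 mg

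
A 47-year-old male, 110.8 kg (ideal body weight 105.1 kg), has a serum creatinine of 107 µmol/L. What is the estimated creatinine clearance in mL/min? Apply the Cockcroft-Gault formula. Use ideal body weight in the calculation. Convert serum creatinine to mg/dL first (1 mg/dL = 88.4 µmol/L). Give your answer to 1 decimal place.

112.2 mL/min

SCr = 107 / 88.4 = 1.21 mg/dL
CrCl = (140 − 47) × 105.1 / (72 × 1.21) = 9774.3 / 87.12 ≈ 112.2 mL/min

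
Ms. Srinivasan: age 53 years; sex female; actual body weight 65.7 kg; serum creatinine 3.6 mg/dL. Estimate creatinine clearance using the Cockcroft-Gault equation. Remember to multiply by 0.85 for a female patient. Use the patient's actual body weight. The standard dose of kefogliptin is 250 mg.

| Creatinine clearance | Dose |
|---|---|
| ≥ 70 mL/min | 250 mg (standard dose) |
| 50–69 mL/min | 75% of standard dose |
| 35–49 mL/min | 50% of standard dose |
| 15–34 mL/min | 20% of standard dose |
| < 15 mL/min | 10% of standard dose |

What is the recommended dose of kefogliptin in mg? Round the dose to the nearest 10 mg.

CrCl = (140 − 53) × 65.7 / (72 × 3.6) × 0.85 = 5715.9 / 259.20 × 0.85 ≈ 18.7 mL/min
CrCl ≈ 19 mL/min → bracket 15–34 mL/min.
20% of 250 mg = 50 mg

50 mg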